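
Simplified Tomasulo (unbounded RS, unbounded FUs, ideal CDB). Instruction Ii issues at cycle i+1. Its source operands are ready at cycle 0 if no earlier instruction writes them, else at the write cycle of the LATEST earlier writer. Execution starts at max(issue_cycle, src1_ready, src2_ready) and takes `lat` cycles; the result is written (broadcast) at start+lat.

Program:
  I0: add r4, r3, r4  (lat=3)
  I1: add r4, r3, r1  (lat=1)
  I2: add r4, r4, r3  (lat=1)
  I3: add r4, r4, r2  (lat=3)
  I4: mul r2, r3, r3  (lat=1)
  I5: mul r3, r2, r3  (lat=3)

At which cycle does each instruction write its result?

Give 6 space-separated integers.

I0 add r4: issue@1 deps=(None,None) exec_start@1 write@4
I1 add r4: issue@2 deps=(None,None) exec_start@2 write@3
I2 add r4: issue@3 deps=(1,None) exec_start@3 write@4
I3 add r4: issue@4 deps=(2,None) exec_start@4 write@7
I4 mul r2: issue@5 deps=(None,None) exec_start@5 write@6
I5 mul r3: issue@6 deps=(4,None) exec_start@6 write@9

Answer: 4 3 4 7 6 9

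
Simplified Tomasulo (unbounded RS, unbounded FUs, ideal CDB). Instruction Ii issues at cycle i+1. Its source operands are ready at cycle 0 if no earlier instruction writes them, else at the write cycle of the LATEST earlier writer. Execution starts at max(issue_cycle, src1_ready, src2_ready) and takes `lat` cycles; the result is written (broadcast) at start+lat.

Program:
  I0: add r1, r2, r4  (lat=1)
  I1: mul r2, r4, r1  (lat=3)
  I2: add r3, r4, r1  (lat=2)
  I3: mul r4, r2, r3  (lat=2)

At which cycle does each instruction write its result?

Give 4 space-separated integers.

I0 add r1: issue@1 deps=(None,None) exec_start@1 write@2
I1 mul r2: issue@2 deps=(None,0) exec_start@2 write@5
I2 add r3: issue@3 deps=(None,0) exec_start@3 write@5
I3 mul r4: issue@4 deps=(1,2) exec_start@5 write@7

Answer: 2 5 5 7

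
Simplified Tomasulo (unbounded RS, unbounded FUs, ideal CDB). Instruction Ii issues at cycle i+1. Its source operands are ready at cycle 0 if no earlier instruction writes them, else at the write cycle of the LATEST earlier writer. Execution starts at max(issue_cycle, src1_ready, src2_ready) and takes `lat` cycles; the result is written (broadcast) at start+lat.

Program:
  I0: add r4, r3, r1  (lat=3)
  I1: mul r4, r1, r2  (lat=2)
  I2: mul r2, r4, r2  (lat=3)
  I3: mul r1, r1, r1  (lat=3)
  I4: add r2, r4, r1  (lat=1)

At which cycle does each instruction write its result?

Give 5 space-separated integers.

I0 add r4: issue@1 deps=(None,None) exec_start@1 write@4
I1 mul r4: issue@2 deps=(None,None) exec_start@2 write@4
I2 mul r2: issue@3 deps=(1,None) exec_start@4 write@7
I3 mul r1: issue@4 deps=(None,None) exec_start@4 write@7
I4 add r2: issue@5 deps=(1,3) exec_start@7 write@8

Answer: 4 4 7 7 8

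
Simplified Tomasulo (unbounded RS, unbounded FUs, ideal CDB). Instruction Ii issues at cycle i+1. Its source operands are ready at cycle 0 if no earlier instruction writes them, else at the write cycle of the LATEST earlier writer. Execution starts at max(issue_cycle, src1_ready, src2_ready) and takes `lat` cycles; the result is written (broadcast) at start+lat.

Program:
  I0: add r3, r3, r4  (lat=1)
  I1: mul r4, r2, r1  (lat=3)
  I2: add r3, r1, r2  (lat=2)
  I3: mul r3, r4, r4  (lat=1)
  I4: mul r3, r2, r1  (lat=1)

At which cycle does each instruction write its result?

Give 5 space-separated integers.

Answer: 2 5 5 6 6

Derivation:
I0 add r3: issue@1 deps=(None,None) exec_start@1 write@2
I1 mul r4: issue@2 deps=(None,None) exec_start@2 write@5
I2 add r3: issue@3 deps=(None,None) exec_start@3 write@5
I3 mul r3: issue@4 deps=(1,1) exec_start@5 write@6
I4 mul r3: issue@5 deps=(None,None) exec_start@5 write@6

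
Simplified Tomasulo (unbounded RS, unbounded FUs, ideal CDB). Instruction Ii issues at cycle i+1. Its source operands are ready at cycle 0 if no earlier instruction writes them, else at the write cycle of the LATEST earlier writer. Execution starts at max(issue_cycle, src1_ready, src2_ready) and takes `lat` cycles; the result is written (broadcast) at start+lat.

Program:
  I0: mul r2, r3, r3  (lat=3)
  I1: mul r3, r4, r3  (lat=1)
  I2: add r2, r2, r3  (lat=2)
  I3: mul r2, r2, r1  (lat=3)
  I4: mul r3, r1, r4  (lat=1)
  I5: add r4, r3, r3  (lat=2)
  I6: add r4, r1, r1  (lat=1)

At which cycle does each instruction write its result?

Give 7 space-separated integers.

Answer: 4 3 6 9 6 8 8

Derivation:
I0 mul r2: issue@1 deps=(None,None) exec_start@1 write@4
I1 mul r3: issue@2 deps=(None,None) exec_start@2 write@3
I2 add r2: issue@3 deps=(0,1) exec_start@4 write@6
I3 mul r2: issue@4 deps=(2,None) exec_start@6 write@9
I4 mul r3: issue@5 deps=(None,None) exec_start@5 write@6
I5 add r4: issue@6 deps=(4,4) exec_start@6 write@8
I6 add r4: issue@7 deps=(None,None) exec_start@7 write@8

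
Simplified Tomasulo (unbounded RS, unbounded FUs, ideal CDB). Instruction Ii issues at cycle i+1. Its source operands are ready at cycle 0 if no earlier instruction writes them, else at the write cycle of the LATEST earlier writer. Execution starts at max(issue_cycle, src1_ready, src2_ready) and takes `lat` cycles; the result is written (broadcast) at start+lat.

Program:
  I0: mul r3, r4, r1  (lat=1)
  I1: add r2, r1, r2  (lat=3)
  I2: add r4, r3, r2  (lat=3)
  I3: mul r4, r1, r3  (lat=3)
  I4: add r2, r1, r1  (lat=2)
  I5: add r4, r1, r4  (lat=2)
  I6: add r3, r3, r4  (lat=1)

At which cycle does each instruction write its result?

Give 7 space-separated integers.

Answer: 2 5 8 7 7 9 10

Derivation:
I0 mul r3: issue@1 deps=(None,None) exec_start@1 write@2
I1 add r2: issue@2 deps=(None,None) exec_start@2 write@5
I2 add r4: issue@3 deps=(0,1) exec_start@5 write@8
I3 mul r4: issue@4 deps=(None,0) exec_start@4 write@7
I4 add r2: issue@5 deps=(None,None) exec_start@5 write@7
I5 add r4: issue@6 deps=(None,3) exec_start@7 write@9
I6 add r3: issue@7 deps=(0,5) exec_start@9 write@10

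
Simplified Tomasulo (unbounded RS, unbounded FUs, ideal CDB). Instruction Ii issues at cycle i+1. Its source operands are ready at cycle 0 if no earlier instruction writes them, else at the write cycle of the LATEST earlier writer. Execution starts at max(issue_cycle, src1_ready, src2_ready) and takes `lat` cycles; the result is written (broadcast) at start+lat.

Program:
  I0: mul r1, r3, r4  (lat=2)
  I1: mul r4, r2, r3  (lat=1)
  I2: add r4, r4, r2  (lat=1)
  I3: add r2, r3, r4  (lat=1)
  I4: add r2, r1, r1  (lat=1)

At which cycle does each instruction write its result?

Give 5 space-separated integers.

Answer: 3 3 4 5 6

Derivation:
I0 mul r1: issue@1 deps=(None,None) exec_start@1 write@3
I1 mul r4: issue@2 deps=(None,None) exec_start@2 write@3
I2 add r4: issue@3 deps=(1,None) exec_start@3 write@4
I3 add r2: issue@4 deps=(None,2) exec_start@4 write@5
I4 add r2: issue@5 deps=(0,0) exec_start@5 write@6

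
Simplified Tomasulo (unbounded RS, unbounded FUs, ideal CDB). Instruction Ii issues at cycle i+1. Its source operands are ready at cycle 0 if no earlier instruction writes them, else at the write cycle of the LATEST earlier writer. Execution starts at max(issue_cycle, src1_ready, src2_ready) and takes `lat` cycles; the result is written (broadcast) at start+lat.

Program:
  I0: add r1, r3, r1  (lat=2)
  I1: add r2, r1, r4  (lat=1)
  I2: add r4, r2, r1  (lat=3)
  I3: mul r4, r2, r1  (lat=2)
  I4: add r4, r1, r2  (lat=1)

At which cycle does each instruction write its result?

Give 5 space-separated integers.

Answer: 3 4 7 6 6

Derivation:
I0 add r1: issue@1 deps=(None,None) exec_start@1 write@3
I1 add r2: issue@2 deps=(0,None) exec_start@3 write@4
I2 add r4: issue@3 deps=(1,0) exec_start@4 write@7
I3 mul r4: issue@4 deps=(1,0) exec_start@4 write@6
I4 add r4: issue@5 deps=(0,1) exec_start@5 write@6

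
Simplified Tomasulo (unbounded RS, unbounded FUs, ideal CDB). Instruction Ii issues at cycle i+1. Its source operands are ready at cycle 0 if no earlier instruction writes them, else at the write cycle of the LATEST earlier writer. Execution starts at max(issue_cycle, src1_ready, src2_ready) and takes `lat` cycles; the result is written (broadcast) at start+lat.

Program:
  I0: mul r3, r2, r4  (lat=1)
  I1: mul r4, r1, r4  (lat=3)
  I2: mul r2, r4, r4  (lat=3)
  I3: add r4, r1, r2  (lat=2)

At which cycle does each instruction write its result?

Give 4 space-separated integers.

I0 mul r3: issue@1 deps=(None,None) exec_start@1 write@2
I1 mul r4: issue@2 deps=(None,None) exec_start@2 write@5
I2 mul r2: issue@3 deps=(1,1) exec_start@5 write@8
I3 add r4: issue@4 deps=(None,2) exec_start@8 write@10

Answer: 2 5 8 10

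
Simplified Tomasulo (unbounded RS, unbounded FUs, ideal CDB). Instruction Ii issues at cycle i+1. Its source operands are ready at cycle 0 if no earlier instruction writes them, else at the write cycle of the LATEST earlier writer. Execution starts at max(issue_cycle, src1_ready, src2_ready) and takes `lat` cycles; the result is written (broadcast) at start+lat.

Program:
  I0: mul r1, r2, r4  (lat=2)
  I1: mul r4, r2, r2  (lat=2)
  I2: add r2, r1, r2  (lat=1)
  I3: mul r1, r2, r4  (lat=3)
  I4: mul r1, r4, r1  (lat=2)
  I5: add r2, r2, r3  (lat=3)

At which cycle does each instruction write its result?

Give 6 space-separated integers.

Answer: 3 4 4 7 9 9

Derivation:
I0 mul r1: issue@1 deps=(None,None) exec_start@1 write@3
I1 mul r4: issue@2 deps=(None,None) exec_start@2 write@4
I2 add r2: issue@3 deps=(0,None) exec_start@3 write@4
I3 mul r1: issue@4 deps=(2,1) exec_start@4 write@7
I4 mul r1: issue@5 deps=(1,3) exec_start@7 write@9
I5 add r2: issue@6 deps=(2,None) exec_start@6 write@9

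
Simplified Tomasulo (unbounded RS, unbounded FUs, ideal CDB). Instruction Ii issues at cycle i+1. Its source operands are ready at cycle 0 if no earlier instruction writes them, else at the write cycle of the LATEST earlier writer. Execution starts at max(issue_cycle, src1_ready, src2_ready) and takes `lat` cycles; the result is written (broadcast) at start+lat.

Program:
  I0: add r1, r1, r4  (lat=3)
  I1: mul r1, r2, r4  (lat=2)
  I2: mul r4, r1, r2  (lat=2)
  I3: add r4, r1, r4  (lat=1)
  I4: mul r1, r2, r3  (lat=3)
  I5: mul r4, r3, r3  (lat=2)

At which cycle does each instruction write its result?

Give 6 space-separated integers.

I0 add r1: issue@1 deps=(None,None) exec_start@1 write@4
I1 mul r1: issue@2 deps=(None,None) exec_start@2 write@4
I2 mul r4: issue@3 deps=(1,None) exec_start@4 write@6
I3 add r4: issue@4 deps=(1,2) exec_start@6 write@7
I4 mul r1: issue@5 deps=(None,None) exec_start@5 write@8
I5 mul r4: issue@6 deps=(None,None) exec_start@6 write@8

Answer: 4 4 6 7 8 8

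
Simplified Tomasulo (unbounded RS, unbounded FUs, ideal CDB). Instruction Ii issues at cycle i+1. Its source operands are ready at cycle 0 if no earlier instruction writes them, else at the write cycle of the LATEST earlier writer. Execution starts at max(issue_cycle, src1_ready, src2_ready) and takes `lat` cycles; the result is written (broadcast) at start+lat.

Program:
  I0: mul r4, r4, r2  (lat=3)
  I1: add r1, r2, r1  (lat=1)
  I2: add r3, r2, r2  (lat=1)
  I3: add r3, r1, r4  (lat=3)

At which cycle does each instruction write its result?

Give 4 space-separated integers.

Answer: 4 3 4 7

Derivation:
I0 mul r4: issue@1 deps=(None,None) exec_start@1 write@4
I1 add r1: issue@2 deps=(None,None) exec_start@2 write@3
I2 add r3: issue@3 deps=(None,None) exec_start@3 write@4
I3 add r3: issue@4 deps=(1,0) exec_start@4 write@7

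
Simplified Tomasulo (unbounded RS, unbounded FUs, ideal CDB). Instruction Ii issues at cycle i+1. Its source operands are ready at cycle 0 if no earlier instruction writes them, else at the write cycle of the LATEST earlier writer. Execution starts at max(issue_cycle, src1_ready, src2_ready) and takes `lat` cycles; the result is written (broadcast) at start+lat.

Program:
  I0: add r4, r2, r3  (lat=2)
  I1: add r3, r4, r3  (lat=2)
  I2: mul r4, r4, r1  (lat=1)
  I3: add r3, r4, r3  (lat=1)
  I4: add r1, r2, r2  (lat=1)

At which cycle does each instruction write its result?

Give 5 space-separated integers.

I0 add r4: issue@1 deps=(None,None) exec_start@1 write@3
I1 add r3: issue@2 deps=(0,None) exec_start@3 write@5
I2 mul r4: issue@3 deps=(0,None) exec_start@3 write@4
I3 add r3: issue@4 deps=(2,1) exec_start@5 write@6
I4 add r1: issue@5 deps=(None,None) exec_start@5 write@6

Answer: 3 5 4 6 6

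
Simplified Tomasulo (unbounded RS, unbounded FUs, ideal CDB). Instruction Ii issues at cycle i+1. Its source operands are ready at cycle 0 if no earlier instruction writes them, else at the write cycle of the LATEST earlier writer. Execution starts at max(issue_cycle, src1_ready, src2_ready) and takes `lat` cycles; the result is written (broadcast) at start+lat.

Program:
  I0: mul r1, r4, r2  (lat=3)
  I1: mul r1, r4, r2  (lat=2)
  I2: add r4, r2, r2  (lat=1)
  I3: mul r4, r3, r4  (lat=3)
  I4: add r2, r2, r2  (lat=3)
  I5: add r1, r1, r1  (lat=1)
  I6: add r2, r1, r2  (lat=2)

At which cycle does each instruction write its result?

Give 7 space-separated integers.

Answer: 4 4 4 7 8 7 10

Derivation:
I0 mul r1: issue@1 deps=(None,None) exec_start@1 write@4
I1 mul r1: issue@2 deps=(None,None) exec_start@2 write@4
I2 add r4: issue@3 deps=(None,None) exec_start@3 write@4
I3 mul r4: issue@4 deps=(None,2) exec_start@4 write@7
I4 add r2: issue@5 deps=(None,None) exec_start@5 write@8
I5 add r1: issue@6 deps=(1,1) exec_start@6 write@7
I6 add r2: issue@7 deps=(5,4) exec_start@8 write@10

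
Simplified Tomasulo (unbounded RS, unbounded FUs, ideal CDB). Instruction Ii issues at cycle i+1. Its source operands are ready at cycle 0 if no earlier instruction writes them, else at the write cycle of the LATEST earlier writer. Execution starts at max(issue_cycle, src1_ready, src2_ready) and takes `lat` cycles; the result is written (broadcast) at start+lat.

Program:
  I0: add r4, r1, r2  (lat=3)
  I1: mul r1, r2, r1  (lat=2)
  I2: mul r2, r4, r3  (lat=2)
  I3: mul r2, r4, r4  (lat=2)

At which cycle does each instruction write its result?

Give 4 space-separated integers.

Answer: 4 4 6 6

Derivation:
I0 add r4: issue@1 deps=(None,None) exec_start@1 write@4
I1 mul r1: issue@2 deps=(None,None) exec_start@2 write@4
I2 mul r2: issue@3 deps=(0,None) exec_start@4 write@6
I3 mul r2: issue@4 deps=(0,0) exec_start@4 write@6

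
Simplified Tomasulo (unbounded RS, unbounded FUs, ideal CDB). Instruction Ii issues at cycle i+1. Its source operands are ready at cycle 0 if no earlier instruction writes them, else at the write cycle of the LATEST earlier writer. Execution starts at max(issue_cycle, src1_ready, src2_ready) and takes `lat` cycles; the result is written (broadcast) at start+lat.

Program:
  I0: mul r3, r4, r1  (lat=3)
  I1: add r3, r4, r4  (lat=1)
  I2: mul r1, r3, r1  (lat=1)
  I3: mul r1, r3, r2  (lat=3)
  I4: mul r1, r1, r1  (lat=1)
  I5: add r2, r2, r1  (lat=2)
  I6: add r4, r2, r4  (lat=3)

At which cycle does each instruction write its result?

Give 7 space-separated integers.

Answer: 4 3 4 7 8 10 13

Derivation:
I0 mul r3: issue@1 deps=(None,None) exec_start@1 write@4
I1 add r3: issue@2 deps=(None,None) exec_start@2 write@3
I2 mul r1: issue@3 deps=(1,None) exec_start@3 write@4
I3 mul r1: issue@4 deps=(1,None) exec_start@4 write@7
I4 mul r1: issue@5 deps=(3,3) exec_start@7 write@8
I5 add r2: issue@6 deps=(None,4) exec_start@8 write@10
I6 add r4: issue@7 deps=(5,None) exec_start@10 write@13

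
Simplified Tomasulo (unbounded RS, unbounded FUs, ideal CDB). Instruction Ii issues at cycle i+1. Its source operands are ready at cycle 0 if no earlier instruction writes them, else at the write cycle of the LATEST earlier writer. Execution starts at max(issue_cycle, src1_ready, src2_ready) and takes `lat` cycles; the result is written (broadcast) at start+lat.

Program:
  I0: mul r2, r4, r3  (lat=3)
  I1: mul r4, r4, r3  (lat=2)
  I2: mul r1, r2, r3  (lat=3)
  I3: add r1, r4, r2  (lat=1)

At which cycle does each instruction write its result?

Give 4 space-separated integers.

Answer: 4 4 7 5

Derivation:
I0 mul r2: issue@1 deps=(None,None) exec_start@1 write@4
I1 mul r4: issue@2 deps=(None,None) exec_start@2 write@4
I2 mul r1: issue@3 deps=(0,None) exec_start@4 write@7
I3 add r1: issue@4 deps=(1,0) exec_start@4 write@5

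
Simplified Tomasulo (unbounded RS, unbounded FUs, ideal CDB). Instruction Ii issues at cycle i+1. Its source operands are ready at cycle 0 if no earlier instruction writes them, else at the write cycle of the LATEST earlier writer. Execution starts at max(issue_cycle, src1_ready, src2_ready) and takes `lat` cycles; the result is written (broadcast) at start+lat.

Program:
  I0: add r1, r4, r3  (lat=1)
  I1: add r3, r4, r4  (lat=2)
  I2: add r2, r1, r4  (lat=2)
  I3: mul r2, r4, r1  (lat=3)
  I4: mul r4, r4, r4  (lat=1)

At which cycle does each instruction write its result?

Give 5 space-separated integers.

Answer: 2 4 5 7 6

Derivation:
I0 add r1: issue@1 deps=(None,None) exec_start@1 write@2
I1 add r3: issue@2 deps=(None,None) exec_start@2 write@4
I2 add r2: issue@3 deps=(0,None) exec_start@3 write@5
I3 mul r2: issue@4 deps=(None,0) exec_start@4 write@7
I4 mul r4: issue@5 deps=(None,None) exec_start@5 write@6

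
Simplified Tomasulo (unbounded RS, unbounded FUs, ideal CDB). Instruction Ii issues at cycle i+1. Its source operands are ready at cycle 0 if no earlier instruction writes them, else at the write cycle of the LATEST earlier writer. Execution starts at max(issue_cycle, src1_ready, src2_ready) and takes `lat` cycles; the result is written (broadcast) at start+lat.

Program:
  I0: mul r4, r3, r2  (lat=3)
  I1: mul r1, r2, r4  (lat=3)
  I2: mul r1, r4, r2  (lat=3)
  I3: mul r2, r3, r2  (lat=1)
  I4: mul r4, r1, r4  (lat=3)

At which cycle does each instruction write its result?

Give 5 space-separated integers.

Answer: 4 7 7 5 10

Derivation:
I0 mul r4: issue@1 deps=(None,None) exec_start@1 write@4
I1 mul r1: issue@2 deps=(None,0) exec_start@4 write@7
I2 mul r1: issue@3 deps=(0,None) exec_start@4 write@7
I3 mul r2: issue@4 deps=(None,None) exec_start@4 write@5
I4 mul r4: issue@5 deps=(2,0) exec_start@7 write@10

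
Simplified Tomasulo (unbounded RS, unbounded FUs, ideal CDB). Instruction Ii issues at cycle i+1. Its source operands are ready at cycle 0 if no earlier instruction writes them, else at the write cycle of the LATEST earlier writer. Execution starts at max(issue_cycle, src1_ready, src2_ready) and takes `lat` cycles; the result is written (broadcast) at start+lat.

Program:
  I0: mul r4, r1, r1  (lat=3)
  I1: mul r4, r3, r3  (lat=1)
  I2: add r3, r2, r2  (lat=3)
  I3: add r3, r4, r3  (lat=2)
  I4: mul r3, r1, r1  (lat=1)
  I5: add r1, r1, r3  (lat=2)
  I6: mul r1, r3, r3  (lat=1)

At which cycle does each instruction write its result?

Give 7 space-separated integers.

I0 mul r4: issue@1 deps=(None,None) exec_start@1 write@4
I1 mul r4: issue@2 deps=(None,None) exec_start@2 write@3
I2 add r3: issue@3 deps=(None,None) exec_start@3 write@6
I3 add r3: issue@4 deps=(1,2) exec_start@6 write@8
I4 mul r3: issue@5 deps=(None,None) exec_start@5 write@6
I5 add r1: issue@6 deps=(None,4) exec_start@6 write@8
I6 mul r1: issue@7 deps=(4,4) exec_start@7 write@8

Answer: 4 3 6 8 6 8 8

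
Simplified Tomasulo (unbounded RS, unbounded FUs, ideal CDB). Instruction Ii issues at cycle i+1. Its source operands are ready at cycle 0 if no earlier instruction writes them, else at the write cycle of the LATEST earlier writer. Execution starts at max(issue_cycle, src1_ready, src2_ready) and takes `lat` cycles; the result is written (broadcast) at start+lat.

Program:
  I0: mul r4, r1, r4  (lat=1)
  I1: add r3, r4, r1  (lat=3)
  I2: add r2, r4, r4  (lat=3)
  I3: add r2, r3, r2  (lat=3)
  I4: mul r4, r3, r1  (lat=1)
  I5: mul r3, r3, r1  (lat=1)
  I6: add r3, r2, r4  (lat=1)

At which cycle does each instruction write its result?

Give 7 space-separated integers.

I0 mul r4: issue@1 deps=(None,None) exec_start@1 write@2
I1 add r3: issue@2 deps=(0,None) exec_start@2 write@5
I2 add r2: issue@3 deps=(0,0) exec_start@3 write@6
I3 add r2: issue@4 deps=(1,2) exec_start@6 write@9
I4 mul r4: issue@5 deps=(1,None) exec_start@5 write@6
I5 mul r3: issue@6 deps=(1,None) exec_start@6 write@7
I6 add r3: issue@7 deps=(3,4) exec_start@9 write@10

Answer: 2 5 6 9 6 7 10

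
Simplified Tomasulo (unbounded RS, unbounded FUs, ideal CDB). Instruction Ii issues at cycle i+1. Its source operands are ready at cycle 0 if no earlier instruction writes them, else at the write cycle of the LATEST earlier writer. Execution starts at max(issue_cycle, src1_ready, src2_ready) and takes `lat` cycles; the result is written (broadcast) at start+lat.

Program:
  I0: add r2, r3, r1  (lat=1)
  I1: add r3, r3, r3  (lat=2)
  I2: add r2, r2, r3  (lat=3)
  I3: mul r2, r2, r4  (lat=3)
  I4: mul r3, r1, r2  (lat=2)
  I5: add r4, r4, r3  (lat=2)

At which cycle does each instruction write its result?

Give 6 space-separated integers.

I0 add r2: issue@1 deps=(None,None) exec_start@1 write@2
I1 add r3: issue@2 deps=(None,None) exec_start@2 write@4
I2 add r2: issue@3 deps=(0,1) exec_start@4 write@7
I3 mul r2: issue@4 deps=(2,None) exec_start@7 write@10
I4 mul r3: issue@5 deps=(None,3) exec_start@10 write@12
I5 add r4: issue@6 deps=(None,4) exec_start@12 write@14

Answer: 2 4 7 10 12 14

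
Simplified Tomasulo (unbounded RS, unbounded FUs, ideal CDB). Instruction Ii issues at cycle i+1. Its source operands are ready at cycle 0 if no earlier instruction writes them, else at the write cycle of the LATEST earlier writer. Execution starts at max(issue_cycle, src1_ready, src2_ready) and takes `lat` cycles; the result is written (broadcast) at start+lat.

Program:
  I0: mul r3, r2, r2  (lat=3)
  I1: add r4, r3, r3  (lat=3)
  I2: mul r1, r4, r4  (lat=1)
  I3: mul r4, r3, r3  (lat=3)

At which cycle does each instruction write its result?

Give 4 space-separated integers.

I0 mul r3: issue@1 deps=(None,None) exec_start@1 write@4
I1 add r4: issue@2 deps=(0,0) exec_start@4 write@7
I2 mul r1: issue@3 deps=(1,1) exec_start@7 write@8
I3 mul r4: issue@4 deps=(0,0) exec_start@4 write@7

Answer: 4 7 8 7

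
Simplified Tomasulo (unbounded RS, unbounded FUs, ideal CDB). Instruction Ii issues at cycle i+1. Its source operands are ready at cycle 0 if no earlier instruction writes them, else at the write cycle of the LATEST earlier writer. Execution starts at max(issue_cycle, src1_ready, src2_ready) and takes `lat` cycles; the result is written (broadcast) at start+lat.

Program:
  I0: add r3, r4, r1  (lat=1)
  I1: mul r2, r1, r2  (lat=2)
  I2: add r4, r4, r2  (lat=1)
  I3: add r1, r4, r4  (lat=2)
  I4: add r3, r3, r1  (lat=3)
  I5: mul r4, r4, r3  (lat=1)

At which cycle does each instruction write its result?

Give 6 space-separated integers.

Answer: 2 4 5 7 10 11

Derivation:
I0 add r3: issue@1 deps=(None,None) exec_start@1 write@2
I1 mul r2: issue@2 deps=(None,None) exec_start@2 write@4
I2 add r4: issue@3 deps=(None,1) exec_start@4 write@5
I3 add r1: issue@4 deps=(2,2) exec_start@5 write@7
I4 add r3: issue@5 deps=(0,3) exec_start@7 write@10
I5 mul r4: issue@6 deps=(2,4) exec_start@10 write@11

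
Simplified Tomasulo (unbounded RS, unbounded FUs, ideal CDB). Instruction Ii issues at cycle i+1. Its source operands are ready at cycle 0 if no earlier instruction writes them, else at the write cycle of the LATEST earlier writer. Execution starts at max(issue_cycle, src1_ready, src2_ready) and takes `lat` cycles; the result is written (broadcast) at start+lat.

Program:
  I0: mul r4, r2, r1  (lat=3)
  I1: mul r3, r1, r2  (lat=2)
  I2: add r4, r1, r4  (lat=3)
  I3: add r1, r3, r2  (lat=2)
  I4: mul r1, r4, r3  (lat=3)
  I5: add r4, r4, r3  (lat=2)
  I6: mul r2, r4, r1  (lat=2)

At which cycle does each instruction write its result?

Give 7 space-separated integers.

Answer: 4 4 7 6 10 9 12

Derivation:
I0 mul r4: issue@1 deps=(None,None) exec_start@1 write@4
I1 mul r3: issue@2 deps=(None,None) exec_start@2 write@4
I2 add r4: issue@3 deps=(None,0) exec_start@4 write@7
I3 add r1: issue@4 deps=(1,None) exec_start@4 write@6
I4 mul r1: issue@5 deps=(2,1) exec_start@7 write@10
I5 add r4: issue@6 deps=(2,1) exec_start@7 write@9
I6 mul r2: issue@7 deps=(5,4) exec_start@10 write@12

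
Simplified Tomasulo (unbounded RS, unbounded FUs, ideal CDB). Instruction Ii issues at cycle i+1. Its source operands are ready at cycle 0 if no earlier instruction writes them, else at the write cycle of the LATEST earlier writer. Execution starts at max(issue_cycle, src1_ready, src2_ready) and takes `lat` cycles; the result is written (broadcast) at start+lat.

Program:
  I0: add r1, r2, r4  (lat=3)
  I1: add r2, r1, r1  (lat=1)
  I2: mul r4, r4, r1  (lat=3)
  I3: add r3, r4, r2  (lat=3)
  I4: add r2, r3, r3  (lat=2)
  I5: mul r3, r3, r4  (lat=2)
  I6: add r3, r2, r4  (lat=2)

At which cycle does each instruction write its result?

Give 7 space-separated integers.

I0 add r1: issue@1 deps=(None,None) exec_start@1 write@4
I1 add r2: issue@2 deps=(0,0) exec_start@4 write@5
I2 mul r4: issue@3 deps=(None,0) exec_start@4 write@7
I3 add r3: issue@4 deps=(2,1) exec_start@7 write@10
I4 add r2: issue@5 deps=(3,3) exec_start@10 write@12
I5 mul r3: issue@6 deps=(3,2) exec_start@10 write@12
I6 add r3: issue@7 deps=(4,2) exec_start@12 write@14

Answer: 4 5 7 10 12 12 14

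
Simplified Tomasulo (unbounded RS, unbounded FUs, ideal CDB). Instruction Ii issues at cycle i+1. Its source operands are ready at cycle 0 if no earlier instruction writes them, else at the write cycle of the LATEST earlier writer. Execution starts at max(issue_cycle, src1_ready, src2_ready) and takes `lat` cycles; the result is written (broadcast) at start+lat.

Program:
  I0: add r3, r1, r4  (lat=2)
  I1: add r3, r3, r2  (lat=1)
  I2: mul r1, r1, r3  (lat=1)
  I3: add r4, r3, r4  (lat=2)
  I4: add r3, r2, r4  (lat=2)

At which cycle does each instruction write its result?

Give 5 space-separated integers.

Answer: 3 4 5 6 8

Derivation:
I0 add r3: issue@1 deps=(None,None) exec_start@1 write@3
I1 add r3: issue@2 deps=(0,None) exec_start@3 write@4
I2 mul r1: issue@3 deps=(None,1) exec_start@4 write@5
I3 add r4: issue@4 deps=(1,None) exec_start@4 write@6
I4 add r3: issue@5 deps=(None,3) exec_start@6 write@8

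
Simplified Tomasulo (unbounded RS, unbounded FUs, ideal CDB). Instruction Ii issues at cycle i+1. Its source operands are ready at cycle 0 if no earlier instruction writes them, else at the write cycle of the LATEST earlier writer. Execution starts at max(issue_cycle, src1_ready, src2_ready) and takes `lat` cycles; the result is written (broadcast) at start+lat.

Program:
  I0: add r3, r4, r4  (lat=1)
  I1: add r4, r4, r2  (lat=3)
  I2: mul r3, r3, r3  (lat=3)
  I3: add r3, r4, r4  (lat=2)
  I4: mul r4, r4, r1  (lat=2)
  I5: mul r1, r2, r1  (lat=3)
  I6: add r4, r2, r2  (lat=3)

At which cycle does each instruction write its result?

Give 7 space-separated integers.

I0 add r3: issue@1 deps=(None,None) exec_start@1 write@2
I1 add r4: issue@2 deps=(None,None) exec_start@2 write@5
I2 mul r3: issue@3 deps=(0,0) exec_start@3 write@6
I3 add r3: issue@4 deps=(1,1) exec_start@5 write@7
I4 mul r4: issue@5 deps=(1,None) exec_start@5 write@7
I5 mul r1: issue@6 deps=(None,None) exec_start@6 write@9
I6 add r4: issue@7 deps=(None,None) exec_start@7 write@10

Answer: 2 5 6 7 7 9 10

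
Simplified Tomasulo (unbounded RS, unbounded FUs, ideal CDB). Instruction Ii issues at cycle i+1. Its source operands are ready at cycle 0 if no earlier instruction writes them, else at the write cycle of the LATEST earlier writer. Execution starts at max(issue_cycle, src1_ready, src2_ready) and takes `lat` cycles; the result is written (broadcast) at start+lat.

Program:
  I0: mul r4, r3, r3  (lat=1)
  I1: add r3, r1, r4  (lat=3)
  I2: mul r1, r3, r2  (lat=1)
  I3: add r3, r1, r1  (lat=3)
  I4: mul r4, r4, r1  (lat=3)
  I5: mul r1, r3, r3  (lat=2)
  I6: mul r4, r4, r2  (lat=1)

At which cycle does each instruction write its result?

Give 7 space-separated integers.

I0 mul r4: issue@1 deps=(None,None) exec_start@1 write@2
I1 add r3: issue@2 deps=(None,0) exec_start@2 write@5
I2 mul r1: issue@3 deps=(1,None) exec_start@5 write@6
I3 add r3: issue@4 deps=(2,2) exec_start@6 write@9
I4 mul r4: issue@5 deps=(0,2) exec_start@6 write@9
I5 mul r1: issue@6 deps=(3,3) exec_start@9 write@11
I6 mul r4: issue@7 deps=(4,None) exec_start@9 write@10

Answer: 2 5 6 9 9 11 10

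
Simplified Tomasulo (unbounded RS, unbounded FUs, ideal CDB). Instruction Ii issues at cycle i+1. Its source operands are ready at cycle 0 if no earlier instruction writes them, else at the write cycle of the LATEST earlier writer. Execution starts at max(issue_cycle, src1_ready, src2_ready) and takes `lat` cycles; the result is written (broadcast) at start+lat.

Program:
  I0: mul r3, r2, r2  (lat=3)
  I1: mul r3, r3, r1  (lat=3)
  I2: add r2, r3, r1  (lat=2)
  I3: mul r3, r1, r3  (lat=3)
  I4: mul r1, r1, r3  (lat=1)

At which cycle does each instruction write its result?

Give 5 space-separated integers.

I0 mul r3: issue@1 deps=(None,None) exec_start@1 write@4
I1 mul r3: issue@2 deps=(0,None) exec_start@4 write@7
I2 add r2: issue@3 deps=(1,None) exec_start@7 write@9
I3 mul r3: issue@4 deps=(None,1) exec_start@7 write@10
I4 mul r1: issue@5 deps=(None,3) exec_start@10 write@11

Answer: 4 7 9 10 11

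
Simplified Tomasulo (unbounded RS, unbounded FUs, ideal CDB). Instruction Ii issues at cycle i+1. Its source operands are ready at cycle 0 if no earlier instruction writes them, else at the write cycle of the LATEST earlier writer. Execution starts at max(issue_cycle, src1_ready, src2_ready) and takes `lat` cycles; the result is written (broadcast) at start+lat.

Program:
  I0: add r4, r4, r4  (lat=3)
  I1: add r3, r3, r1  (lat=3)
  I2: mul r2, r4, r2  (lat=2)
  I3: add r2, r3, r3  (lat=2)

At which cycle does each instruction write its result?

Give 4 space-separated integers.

I0 add r4: issue@1 deps=(None,None) exec_start@1 write@4
I1 add r3: issue@2 deps=(None,None) exec_start@2 write@5
I2 mul r2: issue@3 deps=(0,None) exec_start@4 write@6
I3 add r2: issue@4 deps=(1,1) exec_start@5 write@7

Answer: 4 5 6 7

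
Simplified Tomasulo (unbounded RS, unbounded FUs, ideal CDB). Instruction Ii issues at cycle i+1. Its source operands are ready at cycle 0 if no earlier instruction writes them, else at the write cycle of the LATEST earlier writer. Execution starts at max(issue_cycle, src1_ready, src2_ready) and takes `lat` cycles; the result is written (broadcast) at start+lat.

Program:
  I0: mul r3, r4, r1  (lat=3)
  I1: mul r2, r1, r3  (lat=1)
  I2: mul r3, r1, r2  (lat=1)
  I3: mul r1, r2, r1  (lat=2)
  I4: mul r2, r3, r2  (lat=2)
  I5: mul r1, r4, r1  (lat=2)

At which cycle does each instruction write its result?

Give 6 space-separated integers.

Answer: 4 5 6 7 8 9

Derivation:
I0 mul r3: issue@1 deps=(None,None) exec_start@1 write@4
I1 mul r2: issue@2 deps=(None,0) exec_start@4 write@5
I2 mul r3: issue@3 deps=(None,1) exec_start@5 write@6
I3 mul r1: issue@4 deps=(1,None) exec_start@5 write@7
I4 mul r2: issue@5 deps=(2,1) exec_start@6 write@8
I5 mul r1: issue@6 deps=(None,3) exec_start@7 write@9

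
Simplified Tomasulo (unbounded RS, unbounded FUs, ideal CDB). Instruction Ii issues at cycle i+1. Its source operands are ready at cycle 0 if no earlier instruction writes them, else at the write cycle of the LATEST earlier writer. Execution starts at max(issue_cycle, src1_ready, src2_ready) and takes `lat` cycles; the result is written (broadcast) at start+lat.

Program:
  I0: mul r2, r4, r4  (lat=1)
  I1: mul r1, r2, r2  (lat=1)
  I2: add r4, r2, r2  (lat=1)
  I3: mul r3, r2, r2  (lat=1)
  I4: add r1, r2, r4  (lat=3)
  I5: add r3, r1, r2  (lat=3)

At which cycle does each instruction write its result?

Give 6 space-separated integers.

Answer: 2 3 4 5 8 11

Derivation:
I0 mul r2: issue@1 deps=(None,None) exec_start@1 write@2
I1 mul r1: issue@2 deps=(0,0) exec_start@2 write@3
I2 add r4: issue@3 deps=(0,0) exec_start@3 write@4
I3 mul r3: issue@4 deps=(0,0) exec_start@4 write@5
I4 add r1: issue@5 deps=(0,2) exec_start@5 write@8
I5 add r3: issue@6 deps=(4,0) exec_start@8 write@11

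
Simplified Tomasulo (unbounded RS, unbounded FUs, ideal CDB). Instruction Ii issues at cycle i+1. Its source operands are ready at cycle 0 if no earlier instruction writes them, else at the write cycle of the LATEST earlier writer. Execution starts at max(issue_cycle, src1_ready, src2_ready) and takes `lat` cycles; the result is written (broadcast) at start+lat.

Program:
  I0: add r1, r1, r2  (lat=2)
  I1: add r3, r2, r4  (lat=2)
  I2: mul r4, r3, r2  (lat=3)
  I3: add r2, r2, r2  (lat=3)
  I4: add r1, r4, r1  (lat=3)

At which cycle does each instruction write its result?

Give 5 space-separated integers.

I0 add r1: issue@1 deps=(None,None) exec_start@1 write@3
I1 add r3: issue@2 deps=(None,None) exec_start@2 write@4
I2 mul r4: issue@3 deps=(1,None) exec_start@4 write@7
I3 add r2: issue@4 deps=(None,None) exec_start@4 write@7
I4 add r1: issue@5 deps=(2,0) exec_start@7 write@10

Answer: 3 4 7 7 10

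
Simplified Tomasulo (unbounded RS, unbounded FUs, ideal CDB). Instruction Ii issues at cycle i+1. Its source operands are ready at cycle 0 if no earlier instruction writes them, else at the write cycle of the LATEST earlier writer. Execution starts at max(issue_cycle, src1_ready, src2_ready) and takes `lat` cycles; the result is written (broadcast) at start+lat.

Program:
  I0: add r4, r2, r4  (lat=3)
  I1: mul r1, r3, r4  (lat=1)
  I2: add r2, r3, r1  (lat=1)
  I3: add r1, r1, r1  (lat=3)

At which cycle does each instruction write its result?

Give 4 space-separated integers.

Answer: 4 5 6 8

Derivation:
I0 add r4: issue@1 deps=(None,None) exec_start@1 write@4
I1 mul r1: issue@2 deps=(None,0) exec_start@4 write@5
I2 add r2: issue@3 deps=(None,1) exec_start@5 write@6
I3 add r1: issue@4 deps=(1,1) exec_start@5 write@8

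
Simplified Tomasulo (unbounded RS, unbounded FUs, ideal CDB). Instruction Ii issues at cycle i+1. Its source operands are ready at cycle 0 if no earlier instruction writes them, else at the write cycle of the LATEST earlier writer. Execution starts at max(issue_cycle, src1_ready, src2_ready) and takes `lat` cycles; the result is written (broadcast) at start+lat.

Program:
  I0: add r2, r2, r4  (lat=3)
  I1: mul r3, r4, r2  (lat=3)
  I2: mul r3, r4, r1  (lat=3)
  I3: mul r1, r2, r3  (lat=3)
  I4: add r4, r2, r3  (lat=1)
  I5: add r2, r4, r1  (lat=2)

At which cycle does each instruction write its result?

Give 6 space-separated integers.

Answer: 4 7 6 9 7 11

Derivation:
I0 add r2: issue@1 deps=(None,None) exec_start@1 write@4
I1 mul r3: issue@2 deps=(None,0) exec_start@4 write@7
I2 mul r3: issue@3 deps=(None,None) exec_start@3 write@6
I3 mul r1: issue@4 deps=(0,2) exec_start@6 write@9
I4 add r4: issue@5 deps=(0,2) exec_start@6 write@7
I5 add r2: issue@6 deps=(4,3) exec_start@9 write@11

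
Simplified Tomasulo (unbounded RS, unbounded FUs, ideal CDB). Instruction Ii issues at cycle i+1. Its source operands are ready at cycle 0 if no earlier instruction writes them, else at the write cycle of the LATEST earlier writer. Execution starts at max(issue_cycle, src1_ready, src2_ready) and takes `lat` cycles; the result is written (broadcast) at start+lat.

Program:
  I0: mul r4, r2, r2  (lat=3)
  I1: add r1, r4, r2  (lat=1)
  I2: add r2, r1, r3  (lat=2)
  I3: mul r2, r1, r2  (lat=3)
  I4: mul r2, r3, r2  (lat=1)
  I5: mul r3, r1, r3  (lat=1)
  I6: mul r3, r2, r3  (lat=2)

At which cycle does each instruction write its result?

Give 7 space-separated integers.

Answer: 4 5 7 10 11 7 13

Derivation:
I0 mul r4: issue@1 deps=(None,None) exec_start@1 write@4
I1 add r1: issue@2 deps=(0,None) exec_start@4 write@5
I2 add r2: issue@3 deps=(1,None) exec_start@5 write@7
I3 mul r2: issue@4 deps=(1,2) exec_start@7 write@10
I4 mul r2: issue@5 deps=(None,3) exec_start@10 write@11
I5 mul r3: issue@6 deps=(1,None) exec_start@6 write@7
I6 mul r3: issue@7 deps=(4,5) exec_start@11 write@13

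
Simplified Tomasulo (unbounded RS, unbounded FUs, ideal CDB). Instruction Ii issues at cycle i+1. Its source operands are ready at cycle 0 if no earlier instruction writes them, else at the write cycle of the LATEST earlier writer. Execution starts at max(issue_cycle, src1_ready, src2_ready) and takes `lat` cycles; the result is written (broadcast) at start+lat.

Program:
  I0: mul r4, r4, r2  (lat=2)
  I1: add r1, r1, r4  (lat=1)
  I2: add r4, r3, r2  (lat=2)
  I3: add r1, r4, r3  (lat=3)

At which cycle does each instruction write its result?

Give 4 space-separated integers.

Answer: 3 4 5 8

Derivation:
I0 mul r4: issue@1 deps=(None,None) exec_start@1 write@3
I1 add r1: issue@2 deps=(None,0) exec_start@3 write@4
I2 add r4: issue@3 deps=(None,None) exec_start@3 write@5
I3 add r1: issue@4 deps=(2,None) exec_start@5 write@8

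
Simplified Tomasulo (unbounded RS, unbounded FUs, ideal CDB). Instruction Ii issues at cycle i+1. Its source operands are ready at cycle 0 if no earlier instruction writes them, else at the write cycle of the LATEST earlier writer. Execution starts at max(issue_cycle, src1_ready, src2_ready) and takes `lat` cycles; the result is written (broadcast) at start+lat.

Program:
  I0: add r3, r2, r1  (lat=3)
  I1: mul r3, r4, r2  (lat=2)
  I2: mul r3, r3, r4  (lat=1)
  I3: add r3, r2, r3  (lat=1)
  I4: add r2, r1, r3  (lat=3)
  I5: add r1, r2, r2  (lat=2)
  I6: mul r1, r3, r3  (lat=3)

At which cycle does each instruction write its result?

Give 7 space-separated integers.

I0 add r3: issue@1 deps=(None,None) exec_start@1 write@4
I1 mul r3: issue@2 deps=(None,None) exec_start@2 write@4
I2 mul r3: issue@3 deps=(1,None) exec_start@4 write@5
I3 add r3: issue@4 deps=(None,2) exec_start@5 write@6
I4 add r2: issue@5 deps=(None,3) exec_start@6 write@9
I5 add r1: issue@6 deps=(4,4) exec_start@9 write@11
I6 mul r1: issue@7 deps=(3,3) exec_start@7 write@10

Answer: 4 4 5 6 9 11 10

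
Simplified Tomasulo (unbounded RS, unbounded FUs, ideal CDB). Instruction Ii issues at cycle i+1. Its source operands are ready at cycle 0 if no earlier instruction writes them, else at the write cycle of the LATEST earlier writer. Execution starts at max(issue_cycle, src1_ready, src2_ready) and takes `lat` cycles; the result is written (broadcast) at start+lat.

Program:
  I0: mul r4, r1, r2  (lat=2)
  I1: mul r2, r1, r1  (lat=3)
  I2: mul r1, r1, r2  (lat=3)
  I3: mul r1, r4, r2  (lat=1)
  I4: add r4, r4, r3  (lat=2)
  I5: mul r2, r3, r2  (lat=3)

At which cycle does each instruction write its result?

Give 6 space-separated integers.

I0 mul r4: issue@1 deps=(None,None) exec_start@1 write@3
I1 mul r2: issue@2 deps=(None,None) exec_start@2 write@5
I2 mul r1: issue@3 deps=(None,1) exec_start@5 write@8
I3 mul r1: issue@4 deps=(0,1) exec_start@5 write@6
I4 add r4: issue@5 deps=(0,None) exec_start@5 write@7
I5 mul r2: issue@6 deps=(None,1) exec_start@6 write@9

Answer: 3 5 8 6 7 9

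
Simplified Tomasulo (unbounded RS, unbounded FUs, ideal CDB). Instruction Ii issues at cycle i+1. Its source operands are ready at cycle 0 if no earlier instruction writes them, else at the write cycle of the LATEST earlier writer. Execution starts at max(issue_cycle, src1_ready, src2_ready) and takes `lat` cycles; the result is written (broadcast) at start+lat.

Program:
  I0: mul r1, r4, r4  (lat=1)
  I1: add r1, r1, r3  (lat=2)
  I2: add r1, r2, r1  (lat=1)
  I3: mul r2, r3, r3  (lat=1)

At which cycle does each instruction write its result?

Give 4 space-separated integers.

I0 mul r1: issue@1 deps=(None,None) exec_start@1 write@2
I1 add r1: issue@2 deps=(0,None) exec_start@2 write@4
I2 add r1: issue@3 deps=(None,1) exec_start@4 write@5
I3 mul r2: issue@4 deps=(None,None) exec_start@4 write@5

Answer: 2 4 5 5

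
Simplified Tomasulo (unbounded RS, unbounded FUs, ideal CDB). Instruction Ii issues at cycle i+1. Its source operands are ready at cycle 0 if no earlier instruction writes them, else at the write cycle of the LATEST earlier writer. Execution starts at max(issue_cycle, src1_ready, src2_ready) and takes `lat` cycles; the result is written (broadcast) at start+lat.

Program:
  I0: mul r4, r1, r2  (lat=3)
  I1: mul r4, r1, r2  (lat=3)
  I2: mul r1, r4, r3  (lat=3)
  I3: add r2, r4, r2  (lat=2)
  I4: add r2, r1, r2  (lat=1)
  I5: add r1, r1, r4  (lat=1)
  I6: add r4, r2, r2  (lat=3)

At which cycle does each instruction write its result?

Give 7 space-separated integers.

Answer: 4 5 8 7 9 9 12

Derivation:
I0 mul r4: issue@1 deps=(None,None) exec_start@1 write@4
I1 mul r4: issue@2 deps=(None,None) exec_start@2 write@5
I2 mul r1: issue@3 deps=(1,None) exec_start@5 write@8
I3 add r2: issue@4 deps=(1,None) exec_start@5 write@7
I4 add r2: issue@5 deps=(2,3) exec_start@8 write@9
I5 add r1: issue@6 deps=(2,1) exec_start@8 write@9
I6 add r4: issue@7 deps=(4,4) exec_start@9 write@12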